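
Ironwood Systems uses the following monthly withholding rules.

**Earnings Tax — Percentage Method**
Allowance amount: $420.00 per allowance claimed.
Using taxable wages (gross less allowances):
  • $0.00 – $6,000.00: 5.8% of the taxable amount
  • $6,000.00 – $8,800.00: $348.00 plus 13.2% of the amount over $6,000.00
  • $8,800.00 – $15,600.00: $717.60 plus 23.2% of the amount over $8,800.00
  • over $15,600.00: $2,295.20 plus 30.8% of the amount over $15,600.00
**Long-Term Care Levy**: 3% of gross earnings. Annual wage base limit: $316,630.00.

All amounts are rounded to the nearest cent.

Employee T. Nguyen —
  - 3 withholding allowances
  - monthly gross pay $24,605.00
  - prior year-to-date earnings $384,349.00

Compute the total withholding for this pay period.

$4,680.66

Earnings Tax: taxable = $24,605.00 − 3×$420.00 = $23,345.00
  $2,295.20 + 30.8% × ($23,345.00 − $15,600.00) = $2,295.20 + 30.8% × $7,745.00 = $4,680.66
Long-Term Care Levy: YTD $384,349.00 ≥ cap $316,630.00 → $0.00
Total: $4,680.66 + $0.00 = $4,680.66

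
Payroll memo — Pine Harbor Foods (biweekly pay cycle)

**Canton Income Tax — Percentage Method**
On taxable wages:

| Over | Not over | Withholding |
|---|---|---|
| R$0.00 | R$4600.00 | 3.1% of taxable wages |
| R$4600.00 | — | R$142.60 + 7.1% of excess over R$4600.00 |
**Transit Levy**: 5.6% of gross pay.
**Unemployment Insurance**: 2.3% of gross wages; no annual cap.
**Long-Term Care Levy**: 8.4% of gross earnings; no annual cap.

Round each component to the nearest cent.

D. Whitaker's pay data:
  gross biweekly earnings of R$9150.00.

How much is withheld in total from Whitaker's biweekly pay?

R$1957.10

Canton Income Tax: taxable = R$9150.00
  R$142.60 + 7.1% × (R$9150.00 − R$4600.00) = R$142.60 + 7.1% × R$4550.00 = R$465.65
Transit Levy: 5.6% × R$9150.00 = R$512.40
Unemployment Insurance: 2.3% × R$9150.00 = R$210.45
Long-Term Care Levy: 8.4% × R$9150.00 = R$768.60
Total: R$465.65 + R$512.40 + R$210.45 + R$768.60 = R$1957.10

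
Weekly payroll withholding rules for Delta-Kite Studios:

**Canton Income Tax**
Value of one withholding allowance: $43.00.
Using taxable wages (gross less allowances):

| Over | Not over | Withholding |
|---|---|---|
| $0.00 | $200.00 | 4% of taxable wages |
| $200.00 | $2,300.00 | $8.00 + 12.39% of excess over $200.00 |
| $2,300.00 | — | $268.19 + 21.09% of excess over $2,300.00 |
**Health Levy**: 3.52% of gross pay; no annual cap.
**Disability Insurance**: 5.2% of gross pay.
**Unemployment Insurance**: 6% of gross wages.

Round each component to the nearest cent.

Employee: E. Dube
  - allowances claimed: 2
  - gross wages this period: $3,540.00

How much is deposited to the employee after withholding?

$2,507.34

Canton Income Tax: taxable = $3,540.00 − 2×$43.00 = $3,454.00
  $268.19 + 21.09% × ($3,454.00 − $2,300.00) = $268.19 + 21.09% × $1,154.00 = $511.57
Health Levy: 3.52% × $3,540.00 = $124.61
Disability Insurance: 5.2% × $3,540.00 = $184.08
Unemployment Insurance: 6% × $3,540.00 = $212.40
Total withheld: $511.57 + $124.61 + $184.08 + $212.40 = $1,032.66
Net pay: $3,540.00 − $1,032.66 = $2,507.34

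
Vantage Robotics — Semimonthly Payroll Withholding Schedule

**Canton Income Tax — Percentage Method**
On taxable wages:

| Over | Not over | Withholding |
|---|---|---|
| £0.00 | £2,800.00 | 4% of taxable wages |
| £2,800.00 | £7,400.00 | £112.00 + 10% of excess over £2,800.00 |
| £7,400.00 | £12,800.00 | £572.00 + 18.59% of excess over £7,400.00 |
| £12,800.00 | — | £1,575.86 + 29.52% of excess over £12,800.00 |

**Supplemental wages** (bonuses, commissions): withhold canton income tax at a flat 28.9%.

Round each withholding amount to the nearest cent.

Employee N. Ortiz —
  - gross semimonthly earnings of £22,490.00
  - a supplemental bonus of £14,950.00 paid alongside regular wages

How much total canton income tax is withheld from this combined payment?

Canton Income Tax: taxable = £22,490.00
  £1,575.86 + 29.52% × (£22,490.00 − £12,800.00) = £1,575.86 + 29.52% × £9,690.00 = £4,436.35
Supplemental (28.9% flat on bonus): 28.9% × £14,950.00 = £4,320.55
Total canton income tax: £4,436.35 + £4,320.55 = £8,756.90

£8,756.90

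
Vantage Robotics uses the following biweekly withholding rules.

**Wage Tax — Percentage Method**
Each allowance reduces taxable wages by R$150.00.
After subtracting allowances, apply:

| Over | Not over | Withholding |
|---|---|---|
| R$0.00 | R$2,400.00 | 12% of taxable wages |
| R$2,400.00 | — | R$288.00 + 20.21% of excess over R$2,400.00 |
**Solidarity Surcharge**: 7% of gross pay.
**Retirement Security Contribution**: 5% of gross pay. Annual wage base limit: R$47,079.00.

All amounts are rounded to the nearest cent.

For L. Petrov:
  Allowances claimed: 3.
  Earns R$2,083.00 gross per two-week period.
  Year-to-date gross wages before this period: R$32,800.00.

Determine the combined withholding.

R$445.92

Wage Tax: taxable = R$2,083.00 − 3×R$150.00 = R$1,633.00
  12% × R$1,633.00 = R$195.96
Solidarity Surcharge: 7% × R$2,083.00 = R$145.81
Retirement Security Contribution: 5% × R$2,083.00 = R$104.15
Total: R$195.96 + R$145.81 + R$104.15 = R$445.92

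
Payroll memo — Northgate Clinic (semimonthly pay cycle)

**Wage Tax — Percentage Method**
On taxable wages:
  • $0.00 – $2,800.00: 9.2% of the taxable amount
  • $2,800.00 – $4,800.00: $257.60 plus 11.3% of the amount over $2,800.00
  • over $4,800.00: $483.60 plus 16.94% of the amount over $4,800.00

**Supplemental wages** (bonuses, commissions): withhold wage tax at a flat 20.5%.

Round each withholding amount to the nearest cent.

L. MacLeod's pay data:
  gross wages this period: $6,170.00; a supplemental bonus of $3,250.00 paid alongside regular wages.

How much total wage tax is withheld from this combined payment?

Wage Tax: taxable = $6,170.00
  $483.60 + 16.94% × ($6,170.00 − $4,800.00) = $483.60 + 16.94% × $1,370.00 = $715.68
Supplemental (20.5% flat on bonus): 20.5% × $3,250.00 = $666.25
Total wage tax: $715.68 + $666.25 = $1,381.93

$1,381.93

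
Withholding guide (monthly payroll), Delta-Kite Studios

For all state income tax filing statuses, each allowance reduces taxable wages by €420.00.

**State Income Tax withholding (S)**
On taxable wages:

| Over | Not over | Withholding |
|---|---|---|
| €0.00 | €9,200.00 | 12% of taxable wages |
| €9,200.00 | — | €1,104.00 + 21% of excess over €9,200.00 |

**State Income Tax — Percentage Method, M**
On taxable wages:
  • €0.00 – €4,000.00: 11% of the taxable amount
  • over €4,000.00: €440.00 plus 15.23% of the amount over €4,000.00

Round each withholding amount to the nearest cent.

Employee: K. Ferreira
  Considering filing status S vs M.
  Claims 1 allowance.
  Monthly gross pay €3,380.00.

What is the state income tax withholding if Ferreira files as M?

State Income Tax (M): taxable = €3,380.00 − 1×€420.00 = €2,960.00
  11% × €2,960.00 = €325.60

€325.60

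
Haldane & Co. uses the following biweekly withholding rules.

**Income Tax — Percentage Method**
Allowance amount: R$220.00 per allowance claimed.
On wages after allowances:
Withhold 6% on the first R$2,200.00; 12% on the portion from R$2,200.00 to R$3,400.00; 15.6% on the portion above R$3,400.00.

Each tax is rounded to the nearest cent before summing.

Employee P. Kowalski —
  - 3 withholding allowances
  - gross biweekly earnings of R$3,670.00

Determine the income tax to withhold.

Income Tax: taxable = R$3,670.00 − 3×R$220.00 = R$3,010.00
  R$132.00 + 12% × (R$3,010.00 − R$2,200.00) = R$132.00 + 12% × R$810.00 = R$229.20

R$229.20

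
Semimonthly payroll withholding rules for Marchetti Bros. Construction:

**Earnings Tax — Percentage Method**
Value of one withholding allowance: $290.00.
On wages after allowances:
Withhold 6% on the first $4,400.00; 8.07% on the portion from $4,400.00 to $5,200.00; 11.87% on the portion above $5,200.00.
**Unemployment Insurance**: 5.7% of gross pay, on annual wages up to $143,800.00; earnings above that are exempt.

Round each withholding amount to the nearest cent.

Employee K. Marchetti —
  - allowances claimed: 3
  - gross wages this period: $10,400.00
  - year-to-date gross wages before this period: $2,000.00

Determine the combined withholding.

Earnings Tax: taxable = $10,400.00 − 3×$290.00 = $9,530.00
  $328.56 + 11.87% × ($9,530.00 − $5,200.00) = $328.56 + 11.87% × $4,330.00 = $842.53
Unemployment Insurance: 5.7% × $10,400.00 = $592.80
Total: $842.53 + $592.80 = $1,435.33

$1,435.33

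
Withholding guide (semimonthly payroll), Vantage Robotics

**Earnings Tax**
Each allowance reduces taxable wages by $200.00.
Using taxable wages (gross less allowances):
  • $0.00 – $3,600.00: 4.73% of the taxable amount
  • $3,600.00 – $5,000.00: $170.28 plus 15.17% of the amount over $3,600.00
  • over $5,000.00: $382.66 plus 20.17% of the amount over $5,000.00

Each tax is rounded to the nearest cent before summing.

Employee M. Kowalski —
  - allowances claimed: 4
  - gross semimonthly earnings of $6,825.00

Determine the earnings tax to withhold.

Earnings Tax: taxable = $6,825.00 − 4×$200.00 = $6,025.00
  $382.66 + 20.17% × ($6,025.00 − $5,000.00) = $382.66 + 20.17% × $1,025.00 = $589.40

$589.40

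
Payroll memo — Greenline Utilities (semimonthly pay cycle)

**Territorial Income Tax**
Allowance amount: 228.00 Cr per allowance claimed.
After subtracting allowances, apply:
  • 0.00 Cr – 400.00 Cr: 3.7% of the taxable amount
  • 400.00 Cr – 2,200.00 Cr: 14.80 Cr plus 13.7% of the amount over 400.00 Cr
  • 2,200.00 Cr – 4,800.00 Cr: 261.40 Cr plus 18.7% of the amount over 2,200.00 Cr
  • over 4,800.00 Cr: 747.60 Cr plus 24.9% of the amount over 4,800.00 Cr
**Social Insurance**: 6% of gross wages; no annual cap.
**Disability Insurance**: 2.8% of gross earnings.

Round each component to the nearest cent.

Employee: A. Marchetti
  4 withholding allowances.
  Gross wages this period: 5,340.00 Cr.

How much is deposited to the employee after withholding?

4,192.04 Cr

Territorial Income Tax: taxable = 5,340.00 Cr − 4×228.00 Cr = 4,428.00 Cr
  261.40 Cr + 18.7% × (4,428.00 Cr − 2,200.00 Cr) = 261.40 Cr + 18.7% × 2,228.00 Cr = 678.04 Cr
Social Insurance: 6% × 5,340.00 Cr = 320.40 Cr
Disability Insurance: 2.8% × 5,340.00 Cr = 149.52 Cr
Total withheld: 678.04 Cr + 320.40 Cr + 149.52 Cr = 1,147.96 Cr
Net pay: 5,340.00 Cr − 1,147.96 Cr = 4,192.04 Cr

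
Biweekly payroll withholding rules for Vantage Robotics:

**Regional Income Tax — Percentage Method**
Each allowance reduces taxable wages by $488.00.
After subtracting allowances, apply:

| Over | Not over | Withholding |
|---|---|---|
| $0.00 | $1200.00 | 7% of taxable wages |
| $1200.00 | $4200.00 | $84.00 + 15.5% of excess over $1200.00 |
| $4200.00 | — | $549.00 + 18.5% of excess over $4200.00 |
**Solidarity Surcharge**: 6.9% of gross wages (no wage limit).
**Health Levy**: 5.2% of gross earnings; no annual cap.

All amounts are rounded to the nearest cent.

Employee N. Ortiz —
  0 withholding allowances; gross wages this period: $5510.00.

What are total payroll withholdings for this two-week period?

$1458.06

Regional Income Tax: taxable = $5510.00
  $549.00 + 18.5% × ($5510.00 − $4200.00) = $549.00 + 18.5% × $1310.00 = $791.35
Solidarity Surcharge: 6.9% × $5510.00 = $380.19
Health Levy: 5.2% × $5510.00 = $286.52
Total: $791.35 + $380.19 + $286.52 = $1458.06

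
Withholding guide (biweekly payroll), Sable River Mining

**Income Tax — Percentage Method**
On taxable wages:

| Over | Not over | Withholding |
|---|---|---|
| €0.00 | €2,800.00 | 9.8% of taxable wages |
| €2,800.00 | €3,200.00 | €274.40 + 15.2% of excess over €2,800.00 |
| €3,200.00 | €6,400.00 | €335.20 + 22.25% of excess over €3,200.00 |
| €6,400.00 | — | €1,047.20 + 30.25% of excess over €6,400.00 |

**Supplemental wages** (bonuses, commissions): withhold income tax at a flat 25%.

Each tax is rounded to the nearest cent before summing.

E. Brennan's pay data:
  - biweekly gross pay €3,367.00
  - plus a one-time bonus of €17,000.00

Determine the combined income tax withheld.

Income Tax: taxable = €3,367.00
  €335.20 + 22.25% × (€3,367.00 − €3,200.00) = €335.20 + 22.25% × €167.00 = €372.36
Supplemental (25% flat on bonus): 25% × €17,000.00 = €4,250.00
Total income tax: €372.36 + €4,250.00 = €4,622.36

€4,622.36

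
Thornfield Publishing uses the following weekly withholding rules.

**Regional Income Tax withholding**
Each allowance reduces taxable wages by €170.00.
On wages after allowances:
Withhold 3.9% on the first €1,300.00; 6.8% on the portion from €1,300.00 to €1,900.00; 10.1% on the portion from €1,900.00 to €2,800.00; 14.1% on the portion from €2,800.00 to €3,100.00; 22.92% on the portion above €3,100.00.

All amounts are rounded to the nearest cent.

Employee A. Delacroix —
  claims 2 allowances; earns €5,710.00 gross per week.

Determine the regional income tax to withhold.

Regional Income Tax: taxable = €5,710.00 − 2×€170.00 = €5,370.00
  €224.70 + 22.92% × (€5,370.00 − €3,100.00) = €224.70 + 22.92% × €2,270.00 = €744.98

€744.98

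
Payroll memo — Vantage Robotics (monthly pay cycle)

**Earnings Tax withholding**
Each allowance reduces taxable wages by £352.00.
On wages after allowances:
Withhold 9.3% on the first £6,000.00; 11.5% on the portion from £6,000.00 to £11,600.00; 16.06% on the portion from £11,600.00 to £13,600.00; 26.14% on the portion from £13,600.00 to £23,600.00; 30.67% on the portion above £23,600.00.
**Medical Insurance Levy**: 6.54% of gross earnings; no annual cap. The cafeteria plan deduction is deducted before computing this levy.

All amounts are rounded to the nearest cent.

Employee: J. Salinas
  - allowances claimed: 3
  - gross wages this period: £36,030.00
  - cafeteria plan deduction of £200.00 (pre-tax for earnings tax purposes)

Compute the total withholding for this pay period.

£9,907.55

Earnings Tax: taxable = £36,030.00 − £200.00 − 3×£352.00 = £34,774.00
  £4,137.20 + 30.67% × (£34,774.00 − £23,600.00) = £4,137.20 + 30.67% × £11,174.00 = £7,564.27
Medical Insurance Levy: 6.54% × £35,830.00 = £2,343.28
Total: £7,564.27 + £2,343.28 = £9,907.55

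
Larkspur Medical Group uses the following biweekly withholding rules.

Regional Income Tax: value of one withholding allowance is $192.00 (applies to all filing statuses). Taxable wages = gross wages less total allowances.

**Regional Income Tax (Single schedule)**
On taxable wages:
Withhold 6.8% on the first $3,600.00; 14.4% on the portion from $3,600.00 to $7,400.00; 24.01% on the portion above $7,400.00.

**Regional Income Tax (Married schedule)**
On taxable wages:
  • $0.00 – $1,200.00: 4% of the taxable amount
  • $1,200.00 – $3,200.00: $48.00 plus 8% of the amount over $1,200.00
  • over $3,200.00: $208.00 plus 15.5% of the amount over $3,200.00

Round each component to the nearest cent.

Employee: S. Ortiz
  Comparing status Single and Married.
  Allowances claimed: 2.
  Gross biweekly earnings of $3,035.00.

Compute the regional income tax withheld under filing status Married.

Regional Income Tax (Married): taxable = $3,035.00 − 2×$192.00 = $2,651.00
  $48.00 + 8% × ($2,651.00 − $1,200.00) = $48.00 + 8% × $1,451.00 = $164.08

$164.08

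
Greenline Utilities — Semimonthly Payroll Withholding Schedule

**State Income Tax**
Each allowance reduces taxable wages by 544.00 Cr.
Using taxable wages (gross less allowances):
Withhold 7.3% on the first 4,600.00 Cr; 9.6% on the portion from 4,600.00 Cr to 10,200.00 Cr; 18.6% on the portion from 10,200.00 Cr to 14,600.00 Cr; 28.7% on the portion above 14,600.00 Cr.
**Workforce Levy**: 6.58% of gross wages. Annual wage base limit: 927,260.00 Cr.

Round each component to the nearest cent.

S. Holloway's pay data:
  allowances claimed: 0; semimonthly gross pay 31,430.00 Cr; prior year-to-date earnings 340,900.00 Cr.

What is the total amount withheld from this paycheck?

State Income Tax: taxable = 31,430.00 Cr
  1,691.80 Cr + 28.7% × (31,430.00 Cr − 14,600.00 Cr) = 1,691.80 Cr + 28.7% × 16,830.00 Cr = 6,522.01 Cr
Workforce Levy: 6.58% × 31,430.00 Cr = 2,068.09 Cr
Total: 6,522.01 Cr + 2,068.09 Cr = 8,590.10 Cr

8,590.10 Cr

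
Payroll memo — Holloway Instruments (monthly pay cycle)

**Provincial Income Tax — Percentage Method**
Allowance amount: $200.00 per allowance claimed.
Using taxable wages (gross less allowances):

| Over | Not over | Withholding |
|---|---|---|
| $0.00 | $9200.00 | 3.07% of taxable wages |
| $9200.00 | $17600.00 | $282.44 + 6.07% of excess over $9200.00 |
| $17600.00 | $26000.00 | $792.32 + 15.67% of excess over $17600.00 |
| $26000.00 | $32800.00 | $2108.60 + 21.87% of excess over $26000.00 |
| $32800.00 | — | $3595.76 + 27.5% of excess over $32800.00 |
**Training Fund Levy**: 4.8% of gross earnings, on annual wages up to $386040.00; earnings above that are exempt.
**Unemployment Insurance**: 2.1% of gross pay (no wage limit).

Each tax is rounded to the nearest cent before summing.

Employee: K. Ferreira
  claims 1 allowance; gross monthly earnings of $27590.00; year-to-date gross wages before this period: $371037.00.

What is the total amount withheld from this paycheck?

Provincial Income Tax: taxable = $27590.00 − 1×$200.00 = $27390.00
  $2108.60 + 21.87% × ($27390.00 − $26000.00) = $2108.60 + 21.87% × $1390.00 = $2412.59
Training Fund Levy: cap $386040.00 − YTD $371037.00 = $15003.00 subject; 4.8% × $15003.00 = $720.14
Unemployment Insurance: 2.1% × $27590.00 = $579.39
Total: $2412.59 + $720.14 + $579.39 = $3712.12

$3712.12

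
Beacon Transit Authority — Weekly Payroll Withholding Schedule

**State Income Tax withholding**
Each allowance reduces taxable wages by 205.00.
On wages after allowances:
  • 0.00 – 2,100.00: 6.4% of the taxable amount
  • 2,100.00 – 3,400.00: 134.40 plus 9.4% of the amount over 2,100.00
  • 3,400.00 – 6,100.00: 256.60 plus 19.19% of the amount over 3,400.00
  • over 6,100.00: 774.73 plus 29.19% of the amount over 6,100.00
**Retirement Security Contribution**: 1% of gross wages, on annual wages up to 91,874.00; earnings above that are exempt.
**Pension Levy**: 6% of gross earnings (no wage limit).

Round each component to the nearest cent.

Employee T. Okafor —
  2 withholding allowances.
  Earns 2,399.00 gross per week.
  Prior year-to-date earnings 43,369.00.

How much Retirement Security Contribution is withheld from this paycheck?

Retirement Security Contribution: 1% × 2,399.00 = 23.99

23.99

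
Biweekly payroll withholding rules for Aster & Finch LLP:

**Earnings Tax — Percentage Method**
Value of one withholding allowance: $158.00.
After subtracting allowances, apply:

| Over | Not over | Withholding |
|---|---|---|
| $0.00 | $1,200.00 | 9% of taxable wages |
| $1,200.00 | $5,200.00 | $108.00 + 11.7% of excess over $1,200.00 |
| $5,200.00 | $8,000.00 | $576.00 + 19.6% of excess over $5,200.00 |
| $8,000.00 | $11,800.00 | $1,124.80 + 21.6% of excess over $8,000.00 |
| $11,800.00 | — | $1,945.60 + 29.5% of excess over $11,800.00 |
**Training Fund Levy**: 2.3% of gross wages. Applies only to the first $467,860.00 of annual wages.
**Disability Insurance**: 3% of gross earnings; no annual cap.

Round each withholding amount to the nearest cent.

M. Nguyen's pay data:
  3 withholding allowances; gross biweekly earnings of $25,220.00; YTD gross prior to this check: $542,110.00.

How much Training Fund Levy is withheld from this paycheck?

Training Fund Levy: YTD $542,110.00 ≥ cap $467,860.00 → $0.00

$0.00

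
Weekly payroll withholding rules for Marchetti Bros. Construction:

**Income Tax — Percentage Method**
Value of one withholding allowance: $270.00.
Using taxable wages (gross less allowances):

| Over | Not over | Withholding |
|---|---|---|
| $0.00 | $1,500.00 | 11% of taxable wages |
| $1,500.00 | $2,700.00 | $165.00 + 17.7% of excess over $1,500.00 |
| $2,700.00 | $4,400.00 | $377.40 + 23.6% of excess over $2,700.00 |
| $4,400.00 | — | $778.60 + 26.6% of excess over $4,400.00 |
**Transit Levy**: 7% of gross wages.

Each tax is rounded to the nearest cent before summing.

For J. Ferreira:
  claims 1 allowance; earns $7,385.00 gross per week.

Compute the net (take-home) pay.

Income Tax: taxable = $7,385.00 − 1×$270.00 = $7,115.00
  $778.60 + 26.6% × ($7,115.00 − $4,400.00) = $778.60 + 26.6% × $2,715.00 = $1,500.79
Transit Levy: 7% × $7,385.00 = $516.95
Total withheld: $1,500.79 + $516.95 = $2,017.74
Net pay: $7,385.00 − $2,017.74 = $5,367.26

$5,367.26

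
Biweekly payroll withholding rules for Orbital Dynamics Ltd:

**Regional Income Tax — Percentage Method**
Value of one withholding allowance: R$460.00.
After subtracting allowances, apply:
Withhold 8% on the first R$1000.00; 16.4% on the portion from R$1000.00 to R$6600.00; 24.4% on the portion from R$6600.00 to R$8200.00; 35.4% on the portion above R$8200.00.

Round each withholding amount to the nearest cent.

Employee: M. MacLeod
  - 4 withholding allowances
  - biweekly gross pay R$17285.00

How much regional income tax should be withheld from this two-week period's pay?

Regional Income Tax: taxable = R$17285.00 − 4×R$460.00 = R$15445.00
  R$1388.80 + 35.4% × (R$15445.00 − R$8200.00) = R$1388.80 + 35.4% × R$7245.00 = R$3953.53

R$3953.53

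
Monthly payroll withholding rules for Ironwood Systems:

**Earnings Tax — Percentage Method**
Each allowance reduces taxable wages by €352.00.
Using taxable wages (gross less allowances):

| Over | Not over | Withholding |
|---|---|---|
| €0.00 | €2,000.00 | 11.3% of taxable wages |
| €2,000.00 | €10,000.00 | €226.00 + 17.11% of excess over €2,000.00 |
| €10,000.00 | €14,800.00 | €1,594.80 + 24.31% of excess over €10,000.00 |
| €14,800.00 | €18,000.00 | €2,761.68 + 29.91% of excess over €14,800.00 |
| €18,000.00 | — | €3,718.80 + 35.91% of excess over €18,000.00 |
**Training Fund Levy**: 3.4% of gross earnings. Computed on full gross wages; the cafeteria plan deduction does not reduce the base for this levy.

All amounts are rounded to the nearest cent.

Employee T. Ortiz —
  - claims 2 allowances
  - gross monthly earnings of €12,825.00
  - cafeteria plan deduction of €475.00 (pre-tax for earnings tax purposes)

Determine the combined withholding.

Earnings Tax: taxable = €12,825.00 − €475.00 − 2×€352.00 = €11,646.00
  €1,594.80 + 24.31% × (€11,646.00 − €10,000.00) = €1,594.80 + 24.31% × €1,646.00 = €1,994.94
Training Fund Levy: 3.4% × €12,825.00 = €436.05
Total: €1,994.94 + €436.05 = €2,430.99

€2,430.99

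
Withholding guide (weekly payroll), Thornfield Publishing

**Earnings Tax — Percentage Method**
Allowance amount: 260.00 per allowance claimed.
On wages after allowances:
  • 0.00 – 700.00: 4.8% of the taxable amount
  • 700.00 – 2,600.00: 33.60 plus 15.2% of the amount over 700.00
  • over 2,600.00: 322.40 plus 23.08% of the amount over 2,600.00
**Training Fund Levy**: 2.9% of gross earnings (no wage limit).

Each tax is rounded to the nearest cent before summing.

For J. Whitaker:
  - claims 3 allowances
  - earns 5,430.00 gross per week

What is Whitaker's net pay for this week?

Earnings Tax: taxable = 5,430.00 − 3×260.00 = 4,650.00
  322.40 + 23.08% × (4,650.00 − 2,600.00) = 322.40 + 23.08% × 2,050.00 = 795.54
Training Fund Levy: 2.9% × 5,430.00 = 157.47
Total withheld: 795.54 + 157.47 = 953.01
Net pay: 5,430.00 − 953.01 = 4,476.99

4,476.99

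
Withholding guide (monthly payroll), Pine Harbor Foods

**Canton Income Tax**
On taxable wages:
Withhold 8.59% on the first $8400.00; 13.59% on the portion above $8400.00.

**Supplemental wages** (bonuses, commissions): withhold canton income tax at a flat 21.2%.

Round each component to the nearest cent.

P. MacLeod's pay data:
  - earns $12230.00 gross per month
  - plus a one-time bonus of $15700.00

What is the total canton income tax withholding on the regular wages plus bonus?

Canton Income Tax: taxable = $12230.00
  $721.56 + 13.59% × ($12230.00 − $8400.00) = $721.56 + 13.59% × $3830.00 = $1242.06
Supplemental (21.2% flat on bonus): 21.2% × $15700.00 = $3328.40
Total canton income tax: $1242.06 + $3328.40 = $4570.46

$4570.46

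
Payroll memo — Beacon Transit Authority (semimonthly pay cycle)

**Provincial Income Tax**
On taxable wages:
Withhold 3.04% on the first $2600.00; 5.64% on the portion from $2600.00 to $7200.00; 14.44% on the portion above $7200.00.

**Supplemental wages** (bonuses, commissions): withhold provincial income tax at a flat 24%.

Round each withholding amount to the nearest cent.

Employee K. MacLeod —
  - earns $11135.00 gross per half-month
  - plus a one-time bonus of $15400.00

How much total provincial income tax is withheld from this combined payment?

Provincial Income Tax: taxable = $11135.00
  $338.48 + 14.44% × ($11135.00 − $7200.00) = $338.48 + 14.44% × $3935.00 = $906.69
Supplemental (24% flat on bonus): 24% × $15400.00 = $3696.00
Total provincial income tax: $906.69 + $3696.00 = $4602.69

$4602.69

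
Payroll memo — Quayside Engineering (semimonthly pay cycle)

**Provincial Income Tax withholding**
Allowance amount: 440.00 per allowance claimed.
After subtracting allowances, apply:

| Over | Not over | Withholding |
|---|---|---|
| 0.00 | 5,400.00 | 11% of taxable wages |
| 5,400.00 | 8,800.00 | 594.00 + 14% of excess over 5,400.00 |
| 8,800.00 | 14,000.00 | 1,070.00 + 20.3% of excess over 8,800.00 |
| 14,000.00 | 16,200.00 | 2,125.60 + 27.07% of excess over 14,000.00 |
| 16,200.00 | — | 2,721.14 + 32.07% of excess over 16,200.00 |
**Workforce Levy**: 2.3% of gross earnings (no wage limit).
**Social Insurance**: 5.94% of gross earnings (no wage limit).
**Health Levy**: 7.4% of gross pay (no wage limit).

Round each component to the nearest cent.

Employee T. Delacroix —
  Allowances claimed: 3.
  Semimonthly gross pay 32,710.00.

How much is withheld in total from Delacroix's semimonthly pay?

12,708.41

Provincial Income Tax: taxable = 32,710.00 − 3×440.00 = 31,390.00
  2,721.14 + 32.07% × (31,390.00 − 16,200.00) = 2,721.14 + 32.07% × 15,190.00 = 7,592.57
Workforce Levy: 2.3% × 32,710.00 = 752.33
Social Insurance: 5.94% × 32,710.00 = 1,942.97
Health Levy: 7.4% × 32,710.00 = 2,420.54
Total: 7,592.57 + 752.33 + 1,942.97 + 2,420.54 = 12,708.41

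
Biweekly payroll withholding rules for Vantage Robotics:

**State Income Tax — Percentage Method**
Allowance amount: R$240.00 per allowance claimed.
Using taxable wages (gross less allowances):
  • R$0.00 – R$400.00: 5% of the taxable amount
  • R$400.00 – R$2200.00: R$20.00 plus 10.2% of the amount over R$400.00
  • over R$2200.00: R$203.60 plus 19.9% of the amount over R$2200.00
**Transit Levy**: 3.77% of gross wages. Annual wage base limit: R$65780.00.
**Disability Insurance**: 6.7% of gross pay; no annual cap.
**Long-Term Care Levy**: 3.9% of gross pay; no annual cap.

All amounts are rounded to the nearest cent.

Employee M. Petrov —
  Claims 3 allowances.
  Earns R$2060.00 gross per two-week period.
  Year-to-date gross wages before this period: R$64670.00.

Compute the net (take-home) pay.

State Income Tax: taxable = R$2060.00 − 3×R$240.00 = R$1340.00
  R$20.00 + 10.2% × (R$1340.00 − R$400.00) = R$20.00 + 10.2% × R$940.00 = R$115.88
Transit Levy: cap R$65780.00 − YTD R$64670.00 = R$1110.00 subject; 3.77% × R$1110.00 = R$41.85
Disability Insurance: 6.7% × R$2060.00 = R$138.02
Long-Term Care Levy: 3.9% × R$2060.00 = R$80.34
Total withheld: R$115.88 + R$41.85 + R$138.02 + R$80.34 = R$376.09
Net pay: R$2060.00 − R$376.09 = R$1683.91

R$1683.91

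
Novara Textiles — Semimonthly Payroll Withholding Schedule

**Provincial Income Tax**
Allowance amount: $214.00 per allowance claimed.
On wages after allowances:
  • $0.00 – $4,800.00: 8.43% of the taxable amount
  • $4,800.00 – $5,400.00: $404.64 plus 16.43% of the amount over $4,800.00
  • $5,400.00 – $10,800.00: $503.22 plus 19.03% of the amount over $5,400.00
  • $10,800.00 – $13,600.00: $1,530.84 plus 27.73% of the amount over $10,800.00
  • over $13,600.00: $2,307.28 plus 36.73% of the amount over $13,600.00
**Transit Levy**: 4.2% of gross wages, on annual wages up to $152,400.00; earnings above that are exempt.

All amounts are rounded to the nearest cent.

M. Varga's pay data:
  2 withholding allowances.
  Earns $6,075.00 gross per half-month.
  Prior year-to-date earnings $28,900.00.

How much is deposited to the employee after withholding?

$5,269.63

Provincial Income Tax: taxable = $6,075.00 − 2×$214.00 = $5,647.00
  $503.22 + 19.03% × ($5,647.00 − $5,400.00) = $503.22 + 19.03% × $247.00 = $550.22
Transit Levy: 4.2% × $6,075.00 = $255.15
Total withheld: $550.22 + $255.15 = $805.37
Net pay: $6,075.00 − $805.37 = $5,269.63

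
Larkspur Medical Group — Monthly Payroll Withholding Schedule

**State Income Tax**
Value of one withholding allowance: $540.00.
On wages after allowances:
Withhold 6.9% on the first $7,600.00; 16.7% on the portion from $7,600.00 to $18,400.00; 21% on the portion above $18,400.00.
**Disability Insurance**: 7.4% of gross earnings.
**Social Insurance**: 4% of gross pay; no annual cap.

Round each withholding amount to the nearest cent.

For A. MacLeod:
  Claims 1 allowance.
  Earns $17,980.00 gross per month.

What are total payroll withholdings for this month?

State Income Tax: taxable = $17,980.00 − 1×$540.00 = $17,440.00
  $524.40 + 16.7% × ($17,440.00 − $7,600.00) = $524.40 + 16.7% × $9,840.00 = $2,167.68
Disability Insurance: 7.4% × $17,980.00 = $1,330.52
Social Insurance: 4% × $17,980.00 = $719.20
Total: $2,167.68 + $1,330.52 + $719.20 = $4,217.40

$4,217.40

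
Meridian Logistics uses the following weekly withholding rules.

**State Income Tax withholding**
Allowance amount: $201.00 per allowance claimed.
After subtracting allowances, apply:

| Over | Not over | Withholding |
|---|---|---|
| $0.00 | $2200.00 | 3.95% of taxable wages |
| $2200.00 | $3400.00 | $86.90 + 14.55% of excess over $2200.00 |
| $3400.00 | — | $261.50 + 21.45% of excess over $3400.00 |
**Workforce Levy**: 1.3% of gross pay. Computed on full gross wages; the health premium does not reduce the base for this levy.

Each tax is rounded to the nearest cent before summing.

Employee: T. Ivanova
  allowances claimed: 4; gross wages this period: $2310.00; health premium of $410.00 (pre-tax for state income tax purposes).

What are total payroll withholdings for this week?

State Income Tax: taxable = $2310.00 − $410.00 − 4×$201.00 = $1096.00
  3.95% × $1096.00 = $43.29
Workforce Levy: 1.3% × $2310.00 = $30.03
Total: $43.29 + $30.03 = $73.32

$73.32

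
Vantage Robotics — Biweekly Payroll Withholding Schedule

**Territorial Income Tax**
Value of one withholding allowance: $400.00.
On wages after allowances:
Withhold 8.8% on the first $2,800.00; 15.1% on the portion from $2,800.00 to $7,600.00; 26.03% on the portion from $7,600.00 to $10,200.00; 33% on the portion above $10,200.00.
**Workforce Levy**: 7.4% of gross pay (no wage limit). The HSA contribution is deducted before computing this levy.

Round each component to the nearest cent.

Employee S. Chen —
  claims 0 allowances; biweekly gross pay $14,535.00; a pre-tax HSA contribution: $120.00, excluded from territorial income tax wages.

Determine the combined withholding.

Territorial Income Tax: taxable = $14,535.00 − $120.00 = $14,415.00
  $1,647.98 + 33% × ($14,415.00 − $10,200.00) = $1,647.98 + 33% × $4,215.00 = $3,038.93
Workforce Levy: 7.4% × $14,415.00 = $1,066.71
Total: $3,038.93 + $1,066.71 = $4,105.64

$4,105.64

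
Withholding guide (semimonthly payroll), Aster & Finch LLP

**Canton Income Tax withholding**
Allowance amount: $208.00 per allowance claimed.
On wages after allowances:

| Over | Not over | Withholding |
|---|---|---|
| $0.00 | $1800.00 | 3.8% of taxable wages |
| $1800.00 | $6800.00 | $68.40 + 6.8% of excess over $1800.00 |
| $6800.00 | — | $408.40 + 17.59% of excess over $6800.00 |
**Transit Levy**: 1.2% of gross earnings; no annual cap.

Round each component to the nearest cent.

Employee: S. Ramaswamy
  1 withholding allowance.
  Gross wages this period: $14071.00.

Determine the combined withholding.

Canton Income Tax: taxable = $14071.00 − 1×$208.00 = $13863.00
  $408.40 + 17.59% × ($13863.00 − $6800.00) = $408.40 + 17.59% × $7063.00 = $1650.78
Transit Levy: 1.2% × $14071.00 = $168.85
Total: $1650.78 + $168.85 = $1819.63

$1819.63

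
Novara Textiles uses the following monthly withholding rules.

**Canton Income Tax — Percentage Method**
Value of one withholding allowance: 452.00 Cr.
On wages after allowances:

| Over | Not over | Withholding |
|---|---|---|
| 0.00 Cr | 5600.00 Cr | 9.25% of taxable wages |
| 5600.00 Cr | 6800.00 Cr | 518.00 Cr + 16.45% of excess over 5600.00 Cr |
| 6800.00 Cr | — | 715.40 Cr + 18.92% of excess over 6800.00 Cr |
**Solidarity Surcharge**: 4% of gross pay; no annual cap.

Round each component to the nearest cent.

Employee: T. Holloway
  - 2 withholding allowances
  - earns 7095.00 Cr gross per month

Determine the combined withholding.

899.02 Cr

Canton Income Tax: taxable = 7095.00 Cr − 2×452.00 Cr = 6191.00 Cr
  518.00 Cr + 16.45% × (6191.00 Cr − 5600.00 Cr) = 518.00 Cr + 16.45% × 591.00 Cr = 615.22 Cr
Solidarity Surcharge: 4% × 7095.00 Cr = 283.80 Cr
Total: 615.22 Cr + 283.80 Cr = 899.02 Cr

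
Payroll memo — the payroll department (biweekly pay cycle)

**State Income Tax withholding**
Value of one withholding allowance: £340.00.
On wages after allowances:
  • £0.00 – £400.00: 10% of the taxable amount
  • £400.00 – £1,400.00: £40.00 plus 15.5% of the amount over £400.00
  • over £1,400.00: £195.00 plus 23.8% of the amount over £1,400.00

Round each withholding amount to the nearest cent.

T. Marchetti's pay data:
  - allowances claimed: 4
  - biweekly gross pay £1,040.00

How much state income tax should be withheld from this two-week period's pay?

£0.00

State Income Tax: taxable = £1,040.00 − 4×£340.00 = £-320.00
  Taxable ≤ 0 → £0.00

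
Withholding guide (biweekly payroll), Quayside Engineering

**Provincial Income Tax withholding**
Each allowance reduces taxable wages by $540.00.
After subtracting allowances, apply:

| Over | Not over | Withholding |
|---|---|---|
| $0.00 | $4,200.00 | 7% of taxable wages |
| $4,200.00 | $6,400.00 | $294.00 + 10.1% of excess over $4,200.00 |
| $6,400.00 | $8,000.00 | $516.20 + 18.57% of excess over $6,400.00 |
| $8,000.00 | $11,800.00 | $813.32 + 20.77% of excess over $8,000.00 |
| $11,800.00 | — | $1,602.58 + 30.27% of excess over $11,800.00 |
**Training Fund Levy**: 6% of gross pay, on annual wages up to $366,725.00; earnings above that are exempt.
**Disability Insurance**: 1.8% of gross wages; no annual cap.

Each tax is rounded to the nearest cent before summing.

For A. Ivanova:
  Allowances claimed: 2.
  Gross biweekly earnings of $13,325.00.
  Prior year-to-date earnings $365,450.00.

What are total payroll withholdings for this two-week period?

$2,053.63

Provincial Income Tax: taxable = $13,325.00 − 2×$540.00 = $12,245.00
  $1,602.58 + 30.27% × ($12,245.00 − $11,800.00) = $1,602.58 + 30.27% × $445.00 = $1,737.28
Training Fund Levy: cap $366,725.00 − YTD $365,450.00 = $1,275.00 subject; 6% × $1,275.00 = $76.50
Disability Insurance: 1.8% × $13,325.00 = $239.85
Total: $1,737.28 + $76.50 + $239.85 = $2,053.63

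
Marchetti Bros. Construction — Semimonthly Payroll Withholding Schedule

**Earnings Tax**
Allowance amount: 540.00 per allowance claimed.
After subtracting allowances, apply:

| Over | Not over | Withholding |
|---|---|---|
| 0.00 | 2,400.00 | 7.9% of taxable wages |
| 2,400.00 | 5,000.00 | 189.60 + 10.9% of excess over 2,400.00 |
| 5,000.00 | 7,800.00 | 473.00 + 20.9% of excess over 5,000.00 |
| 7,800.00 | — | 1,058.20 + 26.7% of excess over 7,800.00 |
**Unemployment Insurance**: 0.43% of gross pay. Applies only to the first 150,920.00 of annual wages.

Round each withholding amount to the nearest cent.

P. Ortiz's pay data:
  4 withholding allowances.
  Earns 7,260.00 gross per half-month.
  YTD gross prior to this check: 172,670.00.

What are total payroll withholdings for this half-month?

Earnings Tax: taxable = 7,260.00 − 4×540.00 = 5,100.00
  473.00 + 20.9% × (5,100.00 − 5,000.00) = 473.00 + 20.9% × 100.00 = 493.90
Unemployment Insurance: YTD 172,670.00 ≥ cap 150,920.00 → 0.00
Total: 493.90 + 0.00 = 493.90

493.90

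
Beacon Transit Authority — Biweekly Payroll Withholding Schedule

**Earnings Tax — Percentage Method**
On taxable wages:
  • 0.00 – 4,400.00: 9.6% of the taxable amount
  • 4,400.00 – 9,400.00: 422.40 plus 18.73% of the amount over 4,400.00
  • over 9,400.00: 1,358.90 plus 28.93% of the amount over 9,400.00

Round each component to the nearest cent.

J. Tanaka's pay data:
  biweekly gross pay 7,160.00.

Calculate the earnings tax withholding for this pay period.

Earnings Tax: taxable = 7,160.00
  422.40 + 18.73% × (7,160.00 − 4,400.00) = 422.40 + 18.73% × 2,760.00 = 939.35

939.35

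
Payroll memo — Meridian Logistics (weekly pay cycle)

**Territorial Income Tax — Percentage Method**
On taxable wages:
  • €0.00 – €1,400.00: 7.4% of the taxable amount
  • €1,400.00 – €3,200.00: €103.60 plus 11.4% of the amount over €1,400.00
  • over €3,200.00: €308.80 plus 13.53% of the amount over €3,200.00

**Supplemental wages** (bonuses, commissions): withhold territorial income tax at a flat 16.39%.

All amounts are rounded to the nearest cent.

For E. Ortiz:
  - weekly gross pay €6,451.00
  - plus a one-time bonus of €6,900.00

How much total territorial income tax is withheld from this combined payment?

Territorial Income Tax: taxable = €6,451.00
  €308.80 + 13.53% × (€6,451.00 − €3,200.00) = €308.80 + 13.53% × €3,251.00 = €748.66
Supplemental (16.39% flat on bonus): 16.39% × €6,900.00 = €1,130.91
Total territorial income tax: €748.66 + €1,130.91 = €1,879.57

€1,879.57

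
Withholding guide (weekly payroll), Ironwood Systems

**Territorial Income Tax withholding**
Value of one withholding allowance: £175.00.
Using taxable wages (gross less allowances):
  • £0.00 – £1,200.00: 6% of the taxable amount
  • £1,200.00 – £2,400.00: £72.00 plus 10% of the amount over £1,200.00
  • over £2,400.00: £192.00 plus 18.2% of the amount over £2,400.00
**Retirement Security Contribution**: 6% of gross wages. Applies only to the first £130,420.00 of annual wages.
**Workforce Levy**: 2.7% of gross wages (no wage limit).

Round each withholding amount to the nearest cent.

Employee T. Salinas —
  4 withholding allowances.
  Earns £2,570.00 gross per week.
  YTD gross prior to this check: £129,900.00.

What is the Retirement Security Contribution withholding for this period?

£31.20

Retirement Security Contribution: cap £130,420.00 − YTD £129,900.00 = £520.00 subject; 6% × £520.00 = £31.20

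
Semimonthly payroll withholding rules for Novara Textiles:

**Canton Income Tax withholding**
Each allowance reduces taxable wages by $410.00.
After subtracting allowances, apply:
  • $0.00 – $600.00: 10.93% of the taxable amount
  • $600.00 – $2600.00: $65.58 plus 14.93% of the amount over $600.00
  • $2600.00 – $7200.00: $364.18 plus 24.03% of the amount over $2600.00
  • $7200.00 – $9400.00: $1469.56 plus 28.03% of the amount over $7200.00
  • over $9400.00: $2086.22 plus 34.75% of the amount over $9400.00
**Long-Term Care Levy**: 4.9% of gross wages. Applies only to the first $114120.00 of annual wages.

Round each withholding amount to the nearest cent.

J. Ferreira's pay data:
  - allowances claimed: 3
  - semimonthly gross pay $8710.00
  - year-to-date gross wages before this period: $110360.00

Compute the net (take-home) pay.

Canton Income Tax: taxable = $8710.00 − 3×$410.00 = $7480.00
  $1469.56 + 28.03% × ($7480.00 − $7200.00) = $1469.56 + 28.03% × $280.00 = $1548.04
Long-Term Care Levy: cap $114120.00 − YTD $110360.00 = $3760.00 subject; 4.9% × $3760.00 = $184.24
Total withheld: $1548.04 + $184.24 = $1732.28
Net pay: $8710.00 − $1732.28 = $6977.72

$6977.72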